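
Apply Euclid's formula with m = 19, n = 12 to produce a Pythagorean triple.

a = m² - n² = 19² - 12² = 361 - 144 = 217
b = 2mn = 2·19·12 = 456
c = m² + n² = 361 + 144 = 505
Verify: 217² + 456² = 47089 + 207936 = 255025 = 505² ✓

(217, 456, 505)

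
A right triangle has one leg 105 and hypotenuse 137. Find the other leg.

b² = c² - a² = 18769 - 11025 = 7744
b = 88

88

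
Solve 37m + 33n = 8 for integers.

Step 1: Check solvability.
gcd(37, 33) = 1
Since 1 divides 8, solutions exist.

Step 2: Apply extended Euclidean algorithm to find gcd.
We find integers such that 37*x0 + 33*y0 = 1

Step 3: Scale the particular solution.
Multiply by 8/1 = 8:
m = -64, n = 72

Step 4: Verify.
37*(-64) + 33*(72) = 8 = 8 ✓

m = -64, n = 72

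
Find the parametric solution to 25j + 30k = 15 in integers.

Step 1: Compute gcd(25, 30) = 5.
Since 5 divides 15, solutions exist.

Step 2: Find a particular solution using extended Euclidean algorithm.
We get j₀ = -3, k₀ = 3.
Check: 25*-3 + 30*3 = 15 = 15 ✓

Step 3: Write the general solution.
j = -3 + (30/5)t = -3 + 6t
k = 3 - (25/5)t = 3 - 5t
for any integer t.

j = -3 + 6t, k = 3 - 5t for integer t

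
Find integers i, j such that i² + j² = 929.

We need to find integers i, j > 0 such that i² + j² = 929.
Trying i = 20: j² = 929 - 20² = 929 - 400 = 529
j = 23
Check: 20² + 23² = 400 + 529 = 929 ✓

929 = 20² + 23²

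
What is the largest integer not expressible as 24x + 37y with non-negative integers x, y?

For two coprime denominations a and b, the Frobenius number (largest value not representable as a non-negative combination) is ab - a - b.
Here gcd(24, 37) = 1, so they are coprime.
F(24, 37) = 24·37 - 24 - 37 = 888 - 61 = 827

827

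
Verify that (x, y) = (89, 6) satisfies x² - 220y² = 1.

Compute x² = 89² = 7921
Compute 220y² = 220·6² = 220·36 = 7920
x² - 220y² = 7921 - 7920 = 1
Since this equals 1, (89, 6) is a solution.

Yes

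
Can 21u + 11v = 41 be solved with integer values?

Step 1: Compute gcd(21, 11).
gcd(21, 11) = 1

Step 2: Check divisibility.
Does 1 divide 41? 41 = 1 x 41, so yes.

By the theorem on linear Diophantine equations, 21u + 11v = 41 has integer solutions if and only if gcd(21, 11) divides 41. Since 1 | 41, solutions exist.

Yes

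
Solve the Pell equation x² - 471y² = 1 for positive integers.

We seek the smallest positive integers (x, y) with x² - 471y² = 1, i.e., x² = 471y² + 1.
Try successive y values:
y = 1: x² = 471·1² + 1 = 472, not a perfect square
y = 2: x² = 471·2² + 1 = 1885, not a perfect square
y = 3: x² = 471·3² + 1 = 4240, not a perfect square
... continuing the search (or via continued fractions) ...
y = 361188: x² = 471·361188² + 1 = 61445139303025, x = 7838695 ✓

Verify: 7838695² - 471·361188² = 61445139303025 - 61445139303024 = 1 ✓

x = 7838695, y = 361188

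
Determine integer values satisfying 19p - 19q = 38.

Step 1: Check solvability.
gcd(19, 19) = 19
Since 19 divides 38, solutions exist.

Step 2: Apply extended Euclidean algorithm to find gcd.
We find integers such that 19*x0 + 19*y0 = 19

Step 3: Scale the particular solution.
Multiply by 38/19 = 2:
p = 0, q = -2

Step 4: Verify.
19*(0) - 19*(-2) = 38 = 38 ✓

p = 0, q = -2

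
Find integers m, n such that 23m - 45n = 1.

Step 1: Check solvability.
gcd(23, 45) = 1
Since 1 divides 1, solutions exist.

Step 2: Apply extended Euclidean algorithm to find gcd.
We find integers such that 23*x0 + 45*y0 = 1

Step 3: Scale the particular solution.
Multiply by 1/1 = 1:
m = 2, n = 1

Step 4: Verify.
23*(2) - 45*(1) = 1 = 1 ✓

m = 2, n = 1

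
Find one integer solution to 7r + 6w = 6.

Step 1: Check solvability.
gcd(7, 6) = 1
Since 1 divides 6, solutions exist.

Step 2: Apply extended Euclidean algorithm to find gcd.
We find integers such that 7*x0 + 6*y0 = 1

Step 3: Scale the particular solution.
Multiply by 6/1 = 6:
r = 6, w = -6

Step 4: Verify.
7*(6) + 6*(-6) = 6 = 6 ✓

r = 6, w = -6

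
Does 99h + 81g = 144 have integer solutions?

Step 1: Compute gcd(99, 81).
gcd(99, 81) = 9

Step 2: Check divisibility.
Does 9 divide 144? 144 = 9 x 16, so yes.

By the theorem on linear Diophantine equations, 99h + 81g = 144 has integer solutions if and only if gcd(99, 81) divides 144. Since 9 | 144, solutions exist.

Yes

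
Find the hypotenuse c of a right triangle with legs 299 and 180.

c² = a² + b² = 299² + 180² = 89401 + 32400 = 121801
c = 349

349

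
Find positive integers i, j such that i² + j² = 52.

Search for i with 52 - i² a perfect square.
i = 4: 52 - 4² = 52 - 16 = 36 = 6² ✓
So i = 4, j = 6.

i = 4, j = 6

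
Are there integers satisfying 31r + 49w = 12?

Step 1: Compute gcd(31, 49).
gcd(31, 49) = 1

Step 2: Check divisibility.
Does 1 divide 12? 12 = 1 x 12, so yes.

By the theorem on linear Diophantine equations, 31r + 49w = 12 has integer solutions if and only if gcd(31, 49) divides 12. Since 1 | 12, solutions exist.

Yes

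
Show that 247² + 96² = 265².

Compute a² + b² = 247² + 96² = 61009 + 9216 = 70225
Compute c² = 265² = 70225
Since 70225 = 70225, confirmed.

Yes, it is a Pythagorean triple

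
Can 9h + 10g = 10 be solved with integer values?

Step 1: Compute gcd(9, 10).
gcd(9, 10) = 1

Step 2: Check divisibility.
Does 1 divide 10? 10 = 1 x 10, so yes.

By the theorem on linear Diophantine equations, 9h + 10g = 10 has integer solutions if and only if gcd(9, 10) divides 10. Since 1 | 10, solutions exist.

Yes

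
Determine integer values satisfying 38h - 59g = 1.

Step 1: Check solvability.
gcd(38, 59) = 1
Since 1 divides 1, solutions exist.

Step 2: Apply extended Euclidean algorithm to find gcd.
We find integers such that 38*x0 + 59*y0 = 1

Step 3: Scale the particular solution.
Multiply by 1/1 = 1:
h = 14, g = 9

Step 4: Verify.
38*(14) - 59*(9) = 1 = 1 ✓

h = 14, g = 9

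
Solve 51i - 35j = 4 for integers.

Step 1: Check solvability.
gcd(51, 35) = 1
Since 1 divides 4, solutions exist.

Step 2: Apply extended Euclidean algorithm to find gcd.
We find integers such that 51*x0 + 35*y0 = 1

Step 3: Scale the particular solution.
Multiply by 4/1 = 4:
i = 44, j = 64

Step 4: Verify.
51*(44) - 35*(64) = 4 = 4 ✓

i = 44, j = 64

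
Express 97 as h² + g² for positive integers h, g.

We need to find integers h, g > 0 such that h² + g² = 97.
Trying h = 4: g² = 97 - 4² = 97 - 16 = 81
g = 9
Check: 4² + 9² = 16 + 81 = 97 ✓

97 = 4² + 9²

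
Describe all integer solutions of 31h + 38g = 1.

Step 1: Compute gcd(31, 38) = 1.
Since 1 divides 1, solutions exist.

Step 2: Find a particular solution using extended Euclidean algorithm.
We get h₀ = -11, g₀ = 9.
Check: 31*-11 + 38*9 = 1 = 1 ✓

Step 3: Write the general solution.
h = -11 + (38/1)t = -11 + 38t
g = 9 - (31/1)t = 9 - 31t
for any integer t.

h = -11 + 38t, g = 9 - 31t for integer t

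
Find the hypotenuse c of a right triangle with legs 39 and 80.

c² = a² + b² = 39² + 80² = 1521 + 6400 = 7921
c = 89

89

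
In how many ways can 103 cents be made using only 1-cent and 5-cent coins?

We need non-negative integers (x, y) with 1x + 5y = 103.
For each x from 0 to 103, check if (103 - 1x) is a non-negative multiple of 5.
Solutions (x, y): (3,20), (8,19), (13,18), (18,17), ...
Count: 21

21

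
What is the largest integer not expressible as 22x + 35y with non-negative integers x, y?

For two coprime denominations a and b, the Frobenius number (largest value not representable as a non-negative combination) is ab - a - b.
Here gcd(22, 35) = 1, so they are coprime.
F(22, 35) = 22·35 - 22 - 35 = 770 - 57 = 713

713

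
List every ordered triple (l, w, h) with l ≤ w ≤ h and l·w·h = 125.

Iterate l from 1 to ⌊125^(1/3)⌋. For each l dividing 125, iterate w ≥ l with w dividing 125/l, and set h = 125/(l·w).
Triples found (3): (1×1×125), (1×5×25), (5×5×5)

(1×1×125), (1×5×25), (5×5×5)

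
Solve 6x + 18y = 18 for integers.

Step 1: Check solvability.
gcd(6, 18) = 6
Since 6 divides 18, solutions exist.

Step 2: Apply extended Euclidean algorithm to find gcd.
We find integers such that 6*x0 + 18*y0 = 6

Step 3: Scale the particular solution.
Multiply by 18/6 = 3:
x = 3, y = 0

Step 4: Verify.
6*(3) + 18*(0) = 18 = 18 ✓

x = 3, y = 0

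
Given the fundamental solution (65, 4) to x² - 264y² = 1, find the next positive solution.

Solutions to x² - Dy² = 1 are generated by powers of (x₀ + y₀√D).
The next solution satisfies x₁ + y₁√264 = (x₀ + y₀√264)², giving:
x₁ = x₀² + 264y₀² = 65² + 264·4² = 4225 + 4224 = 8449
y₁ = 2x₀y₀ = 2·65·4 = 520

Verify: 8449² - 264·520² = 71385601 - 71385600 = 1 ✓

x = 8449, y = 520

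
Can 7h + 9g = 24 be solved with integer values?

Step 1: Compute gcd(7, 9).
gcd(7, 9) = 1

Step 2: Check divisibility.
Does 1 divide 24? 24 = 1 x 24, so yes.

By the theorem on linear Diophantine equations, 7h + 9g = 24 has integer solutions if and only if gcd(7, 9) divides 24. Since 1 | 24, solutions exist.

Yes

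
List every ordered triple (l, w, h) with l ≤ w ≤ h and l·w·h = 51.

Iterate l from 1 to ⌊51^(1/3)⌋. For each l dividing 51, iterate w ≥ l with w dividing 51/l, and set h = 51/(l·w).
Triples found (2): (1×1×51), (1×3×17)

(1×1×51), (1×3×17)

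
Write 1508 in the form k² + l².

We need to find integers k, l > 0 such that k² + l² = 1508.
Trying k = 8: l² = 1508 - 8² = 1508 - 64 = 1444
l = 38
Check: 8² + 38² = 64 + 1444 = 1508 ✓

1508 = 8² + 38²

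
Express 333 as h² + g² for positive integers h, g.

We need to find integers h, g > 0 such that h² + g² = 333.
Trying h = 3: g² = 333 - 3² = 333 - 9 = 324
g = 18
Check: 3² + 18² = 9 + 324 = 333 ✓

333 = 3² + 18²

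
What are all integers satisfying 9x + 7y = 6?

Step 1: Compute gcd(9, 7) = 1.
Since 1 divides 6, solutions exist.

Step 2: Find a particular solution using extended Euclidean algorithm.
We get x₀ = -18, y₀ = 24.
Check: 9*-18 + 7*24 = 6 = 6 ✓

Step 3: Write the general solution.
x = -18 + (7/1)t = -18 + 7t
y = 24 - (9/1)t = 24 - 9t
for any integer t.

x = -18 + 7t, y = 24 - 9t for integer t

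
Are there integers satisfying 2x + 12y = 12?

Step 1: Compute gcd(2, 12).
gcd(2, 12) = 2

Step 2: Check divisibility.
Does 2 divide 12? 12 = 2 x 6, so yes.

By the theorem on linear Diophantine equations, 2x + 12y = 12 has integer solutions if and only if gcd(2, 12) divides 12. Since 2 | 12, solutions exist.

Yes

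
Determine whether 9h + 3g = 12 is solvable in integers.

Step 1: Compute gcd(9, 3).
gcd(9, 3) = 3

Step 2: Check divisibility.
Does 3 divide 12? 12 = 3 x 4, so yes.

By the theorem on linear Diophantine equations, 9h + 3g = 12 has integer solutions if and only if gcd(9, 3) divides 12. Since 3 | 12, solutions exist.

Yes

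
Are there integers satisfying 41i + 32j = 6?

Step 1: Compute gcd(41, 32).
gcd(41, 32) = 1

Step 2: Check divisibility.
Does 1 divide 6? 6 = 1 x 6, so yes.

By the theorem on linear Diophantine equations, 41i + 32j = 6 has integer solutions if and only if gcd(41, 32) divides 6. Since 1 | 6, solutions exist.

Yes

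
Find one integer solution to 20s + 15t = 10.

Step 1: Check solvability.
gcd(20, 15) = 5
Since 5 divides 10, solutions exist.

Step 2: Apply extended Euclidean algorithm to find gcd.
We find integers such that 20*x0 + 15*y0 = 5

Step 3: Scale the particular solution.
Multiply by 10/5 = 2:
s = 2, t = -2

Step 4: Verify.
20*(2) + 15*(-2) = 10 = 10 ✓

s = 2, t = -2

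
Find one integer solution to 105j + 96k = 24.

Step 1: Check solvability.
gcd(105, 96) = 3
Since 3 divides 24, solutions exist.

Step 2: Apply extended Euclidean algorithm to find gcd.
We find integers such that 105*x0 + 96*y0 = 3

Step 3: Scale the particular solution.
Multiply by 24/3 = 8:
j = 88, k = -96

Step 4: Verify.
105*(88) + 96*(-96) = 24 = 24 ✓

j = 88, k = -96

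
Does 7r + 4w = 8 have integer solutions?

Step 1: Compute gcd(7, 4).
gcd(7, 4) = 1

Step 2: Check divisibility.
Does 1 divide 8? 8 = 1 x 8, so yes.

By the theorem on linear Diophantine equations, 7r + 4w = 8 has integer solutions if and only if gcd(7, 4) divides 8. Since 1 | 8, solutions exist.

Yes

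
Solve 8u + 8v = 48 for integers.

Step 1: Check solvability.
gcd(8, 8) = 8
Since 8 divides 48, solutions exist.

Step 2: Apply extended Euclidean algorithm to find gcd.
We find integers such that 8*x0 + 8*y0 = 8

Step 3: Scale the particular solution.
Multiply by 48/8 = 6:
u = 0, v = 6

Step 4: Verify.
8*(0) + 8*(6) = 48 = 48 ✓

u = 0, v = 6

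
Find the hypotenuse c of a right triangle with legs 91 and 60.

c² = a² + b² = 91² + 60² = 8281 + 3600 = 11881
c = 109

109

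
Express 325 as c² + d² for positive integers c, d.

We need to find integers c, d > 0 such that c² + d² = 325.
Trying c = 1: d² = 325 - 1² = 325 - 1 = 324
d = 18
Check: 1² + 18² = 1 + 324 = 325 ✓

325 = 1² + 18²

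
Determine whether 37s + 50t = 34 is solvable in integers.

Step 1: Compute gcd(37, 50).
gcd(37, 50) = 1

Step 2: Check divisibility.
Does 1 divide 34? 34 = 1 x 34, so yes.

By the theorem on linear Diophantine equations, 37s + 50t = 34 has integer solutions if and only if gcd(37, 50) divides 34. Since 1 | 34, solutions exist.

Yes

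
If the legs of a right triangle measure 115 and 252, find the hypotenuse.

c² = a² + b² = 115² + 252² = 13225 + 63504 = 76729
c = 277

277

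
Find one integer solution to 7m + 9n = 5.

Step 1: Check solvability.
gcd(7, 9) = 1
Since 1 divides 5, solutions exist.

Step 2: Apply extended Euclidean algorithm to find gcd.
We find integers such that 7*x0 + 9*y0 = 1

Step 3: Scale the particular solution.
Multiply by 5/1 = 5:
m = 20, n = -15

Step 4: Verify.
7*(20) + 9*(-15) = 5 = 5 ✓

m = 20, n = -15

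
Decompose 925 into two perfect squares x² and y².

We need to find integers x, y > 0 such that x² + y² = 925.
Trying x = 5: y² = 925 - 5² = 925 - 25 = 900
y = 30
Check: 5² + 30² = 25 + 900 = 925 ✓

925 = 5² + 30²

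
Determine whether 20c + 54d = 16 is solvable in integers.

Step 1: Compute gcd(20, 54).
gcd(20, 54) = 2

Step 2: Check divisibility.
Does 2 divide 16? 16 = 2 x 8, so yes.

By the theorem on linear Diophantine equations, 20c + 54d = 16 has integer solutions if and only if gcd(20, 54) divides 16. Since 2 | 16, solutions exist.

Yes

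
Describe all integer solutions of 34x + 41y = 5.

Step 1: Compute gcd(34, 41) = 1.
Since 1 divides 5, solutions exist.

Step 2: Find a particular solution using extended Euclidean algorithm.
We get x₀ = -30, y₀ = 25.
Check: 34*-30 + 41*25 = 5 = 5 ✓

Step 3: Write the general solution.
x = -30 + (41/1)t = -30 + 41t
y = 25 - (34/1)t = 25 - 34t
for any integer t.

x = -30 + 41t, y = 25 - 34t for integer t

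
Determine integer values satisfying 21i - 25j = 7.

Step 1: Check solvability.
gcd(21, 25) = 1
Since 1 divides 7, solutions exist.

Step 2: Apply extended Euclidean algorithm to find gcd.
We find integers such that 21*x0 + 25*y0 = 1

Step 3: Scale the particular solution.
Multiply by 7/1 = 7:
i = 42, j = 35

Step 4: Verify.
21*(42) - 25*(35) = 7 = 7 ✓

i = 42, j = 35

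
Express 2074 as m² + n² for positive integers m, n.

We need to find integers m, n > 0 such that m² + n² = 2074.
Trying m = 7: n² = 2074 - 7² = 2074 - 49 = 2025
n = 45
Check: 7² + 45² = 49 + 2025 = 2074 ✓

2074 = 7² + 45²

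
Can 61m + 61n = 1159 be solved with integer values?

Step 1: Compute gcd(61, 61).
gcd(61, 61) = 61

Step 2: Check divisibility.
Does 61 divide 1159? 1159 = 61 x 19, so yes.

By the theorem on linear Diophantine equations, 61m + 61n = 1159 has integer solutions if and only if gcd(61, 61) divides 1159. Since 61 | 1159, solutions exist.

Yes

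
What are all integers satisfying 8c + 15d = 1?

Step 1: Compute gcd(8, 15) = 1.
Since 1 divides 1, solutions exist.

Step 2: Find a particular solution using extended Euclidean algorithm.
We get c₀ = 2, d₀ = -1.
Check: 8*2 + 15*-1 = 1 = 1 ✓

Step 3: Write the general solution.
c = 2 + (15/1)t = 2 + 15t
d = -1 - (8/1)t = -1 - 8t
for any integer t.

c = 2 + 15t, d = -1 - 8t for integer t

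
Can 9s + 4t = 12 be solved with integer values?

Step 1: Compute gcd(9, 4).
gcd(9, 4) = 1

Step 2: Check divisibility.
Does 1 divide 12? 12 = 1 x 12, so yes.

By the theorem on linear Diophantine equations, 9s + 4t = 12 has integer solutions if and only if gcd(9, 4) divides 12. Since 1 | 12, solutions exist.

Yes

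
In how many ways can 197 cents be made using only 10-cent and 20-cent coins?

We need non-negative integers (x, y) with 10x + 20y = 197.
For each x from 0 to 19, check if (197 - 10x) is a non-negative multiple of 20.
Solutions (x, y): none
Count: 0

0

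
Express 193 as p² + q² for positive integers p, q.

We need to find integers p, q > 0 such that p² + q² = 193.
Trying p = 7: q² = 193 - 7² = 193 - 49 = 144
q = 12
Check: 7² + 12² = 49 + 144 = 193 ✓

193 = 7² + 12²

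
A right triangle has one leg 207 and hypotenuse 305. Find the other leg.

b² = c² - a² = 93025 - 42849 = 50176
b = 224

224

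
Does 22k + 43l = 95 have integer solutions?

Step 1: Compute gcd(22, 43).
gcd(22, 43) = 1

Step 2: Check divisibility.
Does 1 divide 95? 95 = 1 x 95, so yes.

By the theorem on linear Diophantine equations, 22k + 43l = 95 has integer solutions if and only if gcd(22, 43) divides 95. Since 1 | 95, solutions exist.

Yes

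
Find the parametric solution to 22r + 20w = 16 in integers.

Step 1: Compute gcd(22, 20) = 2.
Since 2 divides 16, solutions exist.

Step 2: Find a particular solution using extended Euclidean algorithm.
We get r₀ = 8, w₀ = -8.
Check: 22*8 + 20*-8 = 16 = 16 ✓

Step 3: Write the general solution.
r = 8 + (20/2)t = 8 + 10t
w = -8 - (22/2)t = -8 - 11t
for any integer t.

r = 8 + 10t, w = -8 - 11t for integer t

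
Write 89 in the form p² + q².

We need to find integers p, q > 0 such that p² + q² = 89.
Trying p = 5: q² = 89 - 5² = 89 - 25 = 64
q = 8
Check: 5² + 8² = 25 + 64 = 89 ✓

89 = 5² + 8²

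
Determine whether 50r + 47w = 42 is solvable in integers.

Step 1: Compute gcd(50, 47).
gcd(50, 47) = 1

Step 2: Check divisibility.
Does 1 divide 42? 42 = 1 x 42, so yes.

By the theorem on linear Diophantine equations, 50r + 47w = 42 has integer solutions if and only if gcd(50, 47) divides 42. Since 1 | 42, solutions exist.

Yes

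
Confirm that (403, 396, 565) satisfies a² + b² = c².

Compute a² + b² = 403² + 396² = 162409 + 156816 = 319225
Compute c² = 565² = 319225
Since 319225 = 319225, confirmed.

Yes, it is a Pythagorean triple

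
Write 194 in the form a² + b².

We need to find integers a, b > 0 such that a² + b² = 194.
Trying a = 5: b² = 194 - 5² = 194 - 25 = 169
b = 13
Check: 5² + 13² = 25 + 169 = 194 ✓

194 = 5² + 13²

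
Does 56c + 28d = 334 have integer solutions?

Step 1: Compute gcd(56, 28).
gcd(56, 28) = 28

Step 2: Check divisibility.
Does 28 divide 334? 334 = 28 x 11 + 26, so no.

By the theorem on linear Diophantine equations, 56c + 28d = 334 has integer solutions if and only if gcd(56, 28) divides 334. Since 28 does not divide 334, no solutions exist.

No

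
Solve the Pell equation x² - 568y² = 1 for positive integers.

We seek the smallest positive integers (x, y) with x² - 568y² = 1, i.e., x² = 568y² + 1.
Try successive y values:
y = 1: x² = 568·1² + 1 = 569, not a perfect square
y = 2: x² = 568·2² + 1 = 2273, not a perfect square
y = 3: x² = 568·3² + 1 = 5113, not a perfect square
... continuing the search (or via continued fractions) ...
y = 6: x² = 568·6² + 1 = 20449, x = 143 ✓

Verify: 143² - 568·6² = 20449 - 20448 = 1 ✓

x = 143, y = 6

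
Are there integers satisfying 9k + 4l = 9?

Step 1: Compute gcd(9, 4).
gcd(9, 4) = 1

Step 2: Check divisibility.
Does 1 divide 9? 9 = 1 x 9, so yes.

By the theorem on linear Diophantine equations, 9k + 4l = 9 has integer solutions if and only if gcd(9, 4) divides 9. Since 1 | 9, solutions exist.

Yes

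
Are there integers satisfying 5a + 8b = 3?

Step 1: Compute gcd(5, 8).
gcd(5, 8) = 1

Step 2: Check divisibility.
Does 1 divide 3? 3 = 1 x 3, so yes.

By the theorem on linear Diophantine equations, 5a + 8b = 3 has integer solutions if and only if gcd(5, 8) divides 3. Since 1 | 3, solutions exist.

Yes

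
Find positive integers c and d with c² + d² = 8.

We need to find integers c, d > 0 such that c² + d² = 8.
Trying c = 2: d² = 8 - 2² = 8 - 4 = 4
d = 2
Check: 2² + 2² = 4 + 4 = 8 ✓

8 = 2² + 2²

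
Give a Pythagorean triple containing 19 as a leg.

We need the other leg and hypotenuse such that 19² + x² = c².
Take x = 180, c = 181: 19² + 180² = 361 + 32400 = 32761 = 181² ✓
Triple: (19, 180, 181)

(19, 180, 181)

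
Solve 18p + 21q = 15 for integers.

Step 1: Check solvability.
gcd(18, 21) = 3
Since 3 divides 15, solutions exist.

Step 2: Apply extended Euclidean algorithm to find gcd.
We find integers such that 18*x0 + 21*y0 = 3

Step 3: Scale the particular solution.
Multiply by 15/3 = 5:
p = -5, q = 5

Step 4: Verify.
18*(-5) + 21*(5) = 15 = 15 ✓

p = -5, q = 5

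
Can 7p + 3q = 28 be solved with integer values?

Step 1: Compute gcd(7, 3).
gcd(7, 3) = 1

Step 2: Check divisibility.
Does 1 divide 28? 28 = 1 x 28, so yes.

By the theorem on linear Diophantine equations, 7p + 3q = 28 has integer solutions if and only if gcd(7, 3) divides 28. Since 1 | 28, solutions exist.

Yes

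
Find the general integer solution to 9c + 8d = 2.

Step 1: Compute gcd(9, 8) = 1.
Since 1 divides 2, solutions exist.

Step 2: Find a particular solution using extended Euclidean algorithm.
We get c₀ = 2, d₀ = -2.
Check: 9*2 + 8*-2 = 2 = 2 ✓

Step 3: Write the general solution.
c = 2 + (8/1)t = 2 + 8t
d = -2 - (9/1)t = -2 - 9t
for any integer t.

c = 2 + 8t, d = -2 - 9t for integer t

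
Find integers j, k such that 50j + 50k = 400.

Step 1: Check solvability.
gcd(50, 50) = 50
Since 50 divides 400, solutions exist.

Step 2: Apply extended Euclidean algorithm to find gcd.
We find integers such that 50*x0 + 50*y0 = 50

Step 3: Scale the particular solution.
Multiply by 400/50 = 8:
j = 0, k = 8

Step 4: Verify.
50*(0) + 50*(8) = 400 = 400 ✓

j = 0, k = 8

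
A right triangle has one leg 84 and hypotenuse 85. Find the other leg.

a² = c² - b² = 7225 - 7056 = 169
a = 13

13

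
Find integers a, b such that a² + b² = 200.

We need to find integers a, b > 0 such that a² + b² = 200.
Trying a = 2: b² = 200 - 2² = 200 - 4 = 196
b = 14
Check: 2² + 14² = 4 + 196 = 200 ✓

200 = 2² + 14²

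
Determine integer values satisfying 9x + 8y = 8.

Step 1: Check solvability.
gcd(9, 8) = 1
Since 1 divides 8, solutions exist.

Step 2: Apply extended Euclidean algorithm to find gcd.
We find integers such that 9*x0 + 8*y0 = 1

Step 3: Scale the particular solution.
Multiply by 8/1 = 8:
x = 8, y = -8

Step 4: Verify.
9*(8) + 8*(-8) = 8 = 8 ✓

x = 8, y = -8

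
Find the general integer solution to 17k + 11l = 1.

Step 1: Compute gcd(17, 11) = 1.
Since 1 divides 1, solutions exist.

Step 2: Find a particular solution using extended Euclidean algorithm.
We get k₀ = 2, l₀ = -3.
Check: 17*2 + 11*-3 = 1 = 1 ✓

Step 3: Write the general solution.
k = 2 + (11/1)t = 2 + 11t
l = -3 - (17/1)t = -3 - 17t
for any integer t.

k = 2 + 11t, l = -3 - 17t for integer t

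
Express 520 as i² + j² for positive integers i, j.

We need to find integers i, j > 0 such that i² + j² = 520.
Trying i = 6: j² = 520 - 6² = 520 - 36 = 484
j = 22
Check: 6² + 22² = 36 + 484 = 520 ✓

520 = 6² + 22²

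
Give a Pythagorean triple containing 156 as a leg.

We need the other leg and hypotenuse such that 156² + x² = c².
Take x = 667, c = 685: 156² + 667² = 24336 + 444889 = 469225 = 685² ✓
Triple: (667, 156, 685)

(667, 156, 685)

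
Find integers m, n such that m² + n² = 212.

We need to find integers m, n > 0 such that m² + n² = 212.
Trying m = 4: n² = 212 - 4² = 212 - 16 = 196
n = 14
Check: 4² + 14² = 16 + 196 = 212 ✓

212 = 4² + 14²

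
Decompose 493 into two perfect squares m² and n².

We need to find integers m, n > 0 such that m² + n² = 493.
Trying m = 3: n² = 493 - 3² = 493 - 9 = 484
n = 22
Check: 3² + 22² = 9 + 484 = 493 ✓

493 = 3² + 22²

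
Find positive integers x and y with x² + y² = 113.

We need to find integers x, y > 0 such that x² + y² = 113.
Trying x = 7: y² = 113 - 7² = 113 - 49 = 64
y = 8
Check: 7² + 8² = 49 + 64 = 113 ✓

113 = 7² + 8²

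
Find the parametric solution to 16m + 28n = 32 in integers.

Step 1: Compute gcd(16, 28) = 4.
Since 4 divides 32, solutions exist.

Step 2: Find a particular solution using extended Euclidean algorithm.
We get m₀ = 16, n₀ = -8.
Check: 16*16 + 28*-8 = 32 = 32 ✓

Step 3: Write the general solution.
m = 16 + (28/4)t = 16 + 7t
n = -8 - (16/4)t = -8 - 4t
for any integer t.

m = 16 + 7t, n = -8 - 4t for integer t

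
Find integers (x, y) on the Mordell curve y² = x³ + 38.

Try small integer x values and check whether x³ + 38 is a perfect square.
x = 11: x³ + 38 = 11³ + 38 = 1331 + 38 = 1369
Is 1369 a perfect square? 37² = 1369 ✓
So (x, y) = (11, 37) is a solution.

x = 11, y = 37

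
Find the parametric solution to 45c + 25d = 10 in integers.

Step 1: Compute gcd(45, 25) = 5.
Since 5 divides 10, solutions exist.

Step 2: Find a particular solution using extended Euclidean algorithm.
We get c₀ = -2, d₀ = 4.
Check: 45*-2 + 25*4 = 10 = 10 ✓

Step 3: Write the general solution.
c = -2 + (25/5)t = -2 + 5t
d = 4 - (45/5)t = 4 - 9t
for any integer t.

c = -2 + 5t, d = 4 - 9t for integer t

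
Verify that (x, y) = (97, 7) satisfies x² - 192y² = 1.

Compute x² = 97² = 9409
Compute 192y² = 192·7² = 192·49 = 9408
x² - 192y² = 9409 - 9408 = 1
Since this equals 1, (97, 7) is a solution.

Yes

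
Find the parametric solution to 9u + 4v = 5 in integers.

Step 1: Compute gcd(9, 4) = 1.
Since 1 divides 5, solutions exist.

Step 2: Find a particular solution using extended Euclidean algorithm.
We get u₀ = 5, v₀ = -10.
Check: 9*5 + 4*-10 = 5 = 5 ✓

Step 3: Write the general solution.
u = 5 + (4/1)t = 5 + 4t
v = -10 - (9/1)t = -10 - 9t
for any integer t.

u = 5 + 4t, v = -10 - 9t for integer t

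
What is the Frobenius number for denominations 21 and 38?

For two coprime denominations a and b, the Frobenius number (largest value not representable as a non-negative combination) is ab - a - b.
Here gcd(21, 38) = 1, so they are coprime.
F(21, 38) = 21·38 - 21 - 38 = 798 - 59 = 739

739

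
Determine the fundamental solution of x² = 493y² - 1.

We need x² = 493y² - 1. Try successive y:
y = 1: x² = 493·1² - 1 = 492, not a perfect square
y = 2: x² = 493·2² - 1 = 1971, not a perfect square
y = 3: x² = 493·3² - 1 = 4436, not a perfect square
...
y = 30805: x² = 493·30805² - 1 = 467831376324 = 683982² ✓
Check: 683982² - 493·30805² = 467831376324 - 467831376325 = -1 ✓

x = 683982, y = 30805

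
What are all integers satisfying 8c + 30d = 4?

Step 1: Compute gcd(8, 30) = 2.
Since 2 divides 4, solutions exist.

Step 2: Find a particular solution using extended Euclidean algorithm.
We get c₀ = 8, d₀ = -2.
Check: 8*8 + 30*-2 = 4 = 4 ✓

Step 3: Write the general solution.
c = 8 + (30/2)t = 8 + 15t
d = -2 - (8/2)t = -2 - 4t
for any integer t.

c = 8 + 15t, d = -2 - 4t for integer t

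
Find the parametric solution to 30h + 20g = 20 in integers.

Step 1: Compute gcd(30, 20) = 10.
Since 10 divides 20, solutions exist.

Step 2: Find a particular solution using extended Euclidean algorithm.
We get h₀ = 2, g₀ = -2.
Check: 30*2 + 20*-2 = 20 = 20 ✓

Step 3: Write the general solution.
h = 2 + (20/10)t = 2 + 2t
g = -2 - (30/10)t = -2 - 3t
for any integer t.

h = 2 + 2t, g = -2 - 3t for integer t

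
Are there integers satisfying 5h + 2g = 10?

Step 1: Compute gcd(5, 2).
gcd(5, 2) = 1

Step 2: Check divisibility.
Does 1 divide 10? 10 = 1 x 10, so yes.

By the theorem on linear Diophantine equations, 5h + 2g = 10 has integer solutions if and only if gcd(5, 2) divides 10. Since 1 | 10, solutions exist.

Yes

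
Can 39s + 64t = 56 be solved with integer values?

Step 1: Compute gcd(39, 64).
gcd(39, 64) = 1

Step 2: Check divisibility.
Does 1 divide 56? 56 = 1 x 56, so yes.

By the theorem on linear Diophantine equations, 39s + 64t = 56 has integer solutions if and only if gcd(39, 64) divides 56. Since 1 | 56, solutions exist.

Yes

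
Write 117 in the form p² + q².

We need to find integers p, q > 0 such that p² + q² = 117.
Trying p = 6: q² = 117 - 6² = 117 - 36 = 81
q = 9
Check: 6² + 9² = 36 + 81 = 117 ✓

117 = 6² + 9²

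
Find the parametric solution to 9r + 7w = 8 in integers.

Step 1: Compute gcd(9, 7) = 1.
Since 1 divides 8, solutions exist.

Step 2: Find a particular solution using extended Euclidean algorithm.
We get r₀ = -24, w₀ = 32.
Check: 9*-24 + 7*32 = 8 = 8 ✓

Step 3: Write the general solution.
r = -24 + (7/1)t = -24 + 7t
w = 32 - (9/1)t = 32 - 9t
for any integer t.

r = -24 + 7t, w = 32 - 9t for integer t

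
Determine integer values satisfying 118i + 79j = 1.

Step 1: Check solvability.
gcd(118, 79) = 1
Since 1 divides 1, solutions exist.

Step 2: Apply extended Euclidean algorithm to find gcd.
We find integers such that 118*x0 + 79*y0 = 1

Step 3: Scale the particular solution.
Multiply by 1/1 = 1:
i = -2, j = 3

Step 4: Verify.
118*(-2) + 79*(3) = 1 = 1 ✓

i = -2, j = 3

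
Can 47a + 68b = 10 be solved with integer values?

Step 1: Compute gcd(47, 68).
gcd(47, 68) = 1

Step 2: Check divisibility.
Does 1 divide 10? 10 = 1 x 10, so yes.

By the theorem on linear Diophantine equations, 47a + 68b = 10 has integer solutions if and only if gcd(47, 68) divides 10. Since 1 | 10, solutions exist.

Yes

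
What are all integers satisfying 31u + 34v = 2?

Step 1: Compute gcd(31, 34) = 1.
Since 1 divides 2, solutions exist.

Step 2: Find a particular solution using extended Euclidean algorithm.
We get u₀ = 22, v₀ = -20.
Check: 31*22 + 34*-20 = 2 = 2 ✓

Step 3: Write the general solution.
u = 22 + (34/1)t = 22 + 34t
v = -20 - (31/1)t = -20 - 31t
for any integer t.

u = 22 + 34t, v = -20 - 31t for integer t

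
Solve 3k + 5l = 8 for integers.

Step 1: Check solvability.
gcd(3, 5) = 1
Since 1 divides 8, solutions exist.

Step 2: Apply extended Euclidean algorithm to find gcd.
We find integers such that 3*x0 + 5*y0 = 1

Step 3: Scale the particular solution.
Multiply by 8/1 = 8:
k = 16, l = -8

Step 4: Verify.
3*(16) + 5*(-8) = 8 = 8 ✓

k = 16, l = -8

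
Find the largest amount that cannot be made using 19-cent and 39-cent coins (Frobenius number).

For two coprime denominations a and b, the Frobenius number (largest value not representable as a non-negative combination) is ab - a - b.
Here gcd(19, 39) = 1, so they are coprime.
F(19, 39) = 19·39 - 19 - 39 = 741 - 58 = 683

683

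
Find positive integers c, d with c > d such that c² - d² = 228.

Factor: c² - d² = (c+d)(c-d) = 228.
We need two factors of 228 with the same parity.
Use c+d = 114 and c-d = 2 (product 114·2 = 228).
Adding: 2c = 116, so c = 58.
Subtracting: 2d = 112, so d = 56.
Check: 58² - 56² = 3364 - 3136 = 228 ✓

c = 58, d = 56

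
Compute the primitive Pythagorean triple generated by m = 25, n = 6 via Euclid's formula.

a = m² - n² = 625 - 36 = 589
b = 2mn = 2·25·6 = 300
c = m² + n² = 625 + 36 = 661
Verify: 589² + 300² = 346921 + 90000 = 436921 = 661² ✓

(589, 300, 661)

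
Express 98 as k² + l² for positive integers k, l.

We need to find integers k, l > 0 such that k² + l² = 98.
Trying k = 7: l² = 98 - 7² = 98 - 49 = 49
l = 7
Check: 7² + 7² = 49 + 49 = 98 ✓

98 = 7² + 7²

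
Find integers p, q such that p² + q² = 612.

We need to find integers p, q > 0 such that p² + q² = 612.
Trying p = 6: q² = 612 - 6² = 612 - 36 = 576
q = 24
Check: 6² + 24² = 36 + 576 = 612 ✓

612 = 6² + 24²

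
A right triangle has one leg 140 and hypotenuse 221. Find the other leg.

a² = c² - b² = 48841 - 19600 = 29241
a = 171

171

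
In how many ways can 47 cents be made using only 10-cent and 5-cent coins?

We need non-negative integers (x, y) with 10x + 5y = 47.
For each x from 0 to 4, check if (47 - 10x) is a non-negative multiple of 5.
Solutions (x, y): none
Count: 0

0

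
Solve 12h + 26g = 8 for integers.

Step 1: Check solvability.
gcd(12, 26) = 2
Since 2 divides 8, solutions exist.

Step 2: Apply extended Euclidean algorithm to find gcd.
We find integers such that 12*x0 + 26*y0 = 2

Step 3: Scale the particular solution.
Multiply by 8/2 = 4:
h = -8, g = 4

Step 4: Verify.
12*(-8) + 26*(4) = 8 = 8 ✓

h = -8, g = 4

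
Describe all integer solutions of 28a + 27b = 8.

Step 1: Compute gcd(28, 27) = 1.
Since 1 divides 8, solutions exist.

Step 2: Find a particular solution using extended Euclidean algorithm.
We get a₀ = 8, b₀ = -8.
Check: 28*8 + 27*-8 = 8 = 8 ✓

Step 3: Write the general solution.
a = 8 + (27/1)t = 8 + 27t
b = -8 - (28/1)t = -8 - 28t
for any integer t.

a = 8 + 27t, b = -8 - 28t for integer t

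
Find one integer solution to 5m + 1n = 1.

Step 1: Check solvability.
gcd(5, 1) = 1
Since 1 divides 1, solutions exist.

Step 2: Apply extended Euclidean algorithm to find gcd.
We find integers such that 5*x0 + 1*y0 = 1

Step 3: Scale the particular solution.
Multiply by 1/1 = 1:
m = 0, n = 1

Step 4: Verify.
5*(0) + 1*(1) = 1 = 1 ✓

m = 0, n = 1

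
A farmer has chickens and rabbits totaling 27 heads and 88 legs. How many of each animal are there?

Let c = chickens, r = rabbits.
Heads: c + r = 27
Legs: 2c + 4r = 88
From the first equation, c = 27 - r. Substitute:
2(27 - r) + 4r = 88
54 + 2r = 88
r = (88 - 54)/2 = 17
c = 27 - 17 = 10

Chickens: 10, Rabbits: 17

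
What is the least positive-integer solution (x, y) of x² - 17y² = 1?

We seek the smallest positive integers (x, y) with x² - 17y² = 1, i.e., x² = 17y² + 1.
Try successive y values:
y = 1: x² = 17·1² + 1 = 18, not a perfect square
y = 2: x² = 17·2² + 1 = 69, not a perfect square
y = 3: x² = 17·3² + 1 = 154, not a perfect square
... continuing the search (or via continued fractions) ...
y = 8: x² = 17·8² + 1 = 1089, x = 33 ✓

Verify: 33² - 17·8² = 1089 - 1088 = 1 ✓

x = 33, y = 8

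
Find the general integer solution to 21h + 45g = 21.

Step 1: Compute gcd(21, 45) = 3.
Since 3 divides 21, solutions exist.

Step 2: Find a particular solution using extended Euclidean algorithm.
We get h₀ = -14, g₀ = 7.
Check: 21*-14 + 45*7 = 21 = 21 ✓

Step 3: Write the general solution.
h = -14 + (45/3)t = -14 + 15t
g = 7 - (21/3)t = 7 - 7t
for any integer t.

h = -14 + 15t, g = 7 - 7t for integer t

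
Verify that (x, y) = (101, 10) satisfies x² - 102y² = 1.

Compute x² = 101² = 10201
Compute 102y² = 102·10² = 102·100 = 10200
x² - 102y² = 10201 - 10200 = 1
Since this equals 1, (101, 10) is a solution.

Yes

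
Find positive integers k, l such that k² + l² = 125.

Search for k with 125 - k² a perfect square.
k = 2: 125 - 2² = 125 - 4 = 121 = 11² ✓
So k = 2, l = 11.

k = 2, l = 11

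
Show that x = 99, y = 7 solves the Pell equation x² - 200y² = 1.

Compute x² = 99² = 9801
Compute 200y² = 200·7² = 200·49 = 9800
x² - 200y² = 9801 - 9800 = 1
Since this equals 1, (99, 7) is a solution.

Yes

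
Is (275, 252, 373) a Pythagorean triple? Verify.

Compute a² + b² = 275² + 252² = 75625 + 63504 = 139129
Compute c² = 373² = 139129
Since 139129 = 139129, confirmed.

Yes, it is a Pythagorean triple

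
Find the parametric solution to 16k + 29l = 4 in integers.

Step 1: Compute gcd(16, 29) = 1.
Since 1 divides 4, solutions exist.

Step 2: Find a particular solution using extended Euclidean algorithm.
We get k₀ = -36, l₀ = 20.
Check: 16*-36 + 29*20 = 4 = 4 ✓

Step 3: Write the general solution.
k = -36 + (29/1)t = -36 + 29t
l = 20 - (16/1)t = 20 - 16t
for any integer t.

k = -36 + 29t, l = 20 - 16t for integer t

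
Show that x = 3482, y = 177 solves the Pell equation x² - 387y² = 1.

Compute x² = 3482² = 12124324
Compute 387y² = 387·177² = 387·31329 = 12124323
x² - 387y² = 12124324 - 12124323 = 1
Since this equals 1, (3482, 177) is a solution.

Yes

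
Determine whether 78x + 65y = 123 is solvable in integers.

Step 1: Compute gcd(78, 65).
gcd(78, 65) = 13

Step 2: Check divisibility.
Does 13 divide 123? 123 = 13 x 9 + 6, so no.

By the theorem on linear Diophantine equations, 78x + 65y = 123 has integer solutions if and only if gcd(78, 65) divides 123. Since 13 does not divide 123, no solutions exist.

No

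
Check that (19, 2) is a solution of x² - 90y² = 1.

Compute x² = 19² = 361
Compute 90y² = 90·2² = 90·4 = 360
x² - 90y² = 361 - 360 = 1
Since this equals 1, (19, 2) is a solution.

Yes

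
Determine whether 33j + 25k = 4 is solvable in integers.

Step 1: Compute gcd(33, 25).
gcd(33, 25) = 1

Step 2: Check divisibility.
Does 1 divide 4? 4 = 1 x 4, so yes.

By the theorem on linear Diophantine equations, 33j + 25k = 4 has integer solutions if and only if gcd(33, 25) divides 4. Since 1 | 4, solutions exist.

Yes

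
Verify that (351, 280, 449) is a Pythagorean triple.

Compute a² + b² = 351² + 280² = 123201 + 78400 = 201601
Compute c² = 449² = 201601
Since 201601 = 201601, confirmed.

Yes, it is a Pythagorean triple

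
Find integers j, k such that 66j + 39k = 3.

Step 1: Check solvability.
gcd(66, 39) = 3
Since 3 divides 3, solutions exist.

Step 2: Apply extended Euclidean algorithm to find gcd.
We find integers such that 66*x0 + 39*y0 = 3

Step 3: Scale the particular solution.
Multiply by 3/3 = 1:
j = 3, k = -5

Step 4: Verify.
66*(3) + 39*(-5) = 3 = 3 ✓

j = 3, k = -5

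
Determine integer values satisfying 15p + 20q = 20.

Step 1: Check solvability.
gcd(15, 20) = 5
Since 5 divides 20, solutions exist.

Step 2: Apply extended Euclidean algorithm to find gcd.
We find integers such that 15*x0 + 20*y0 = 5

Step 3: Scale the particular solution.
Multiply by 20/5 = 4:
p = -4, q = 4

Step 4: Verify.
15*(-4) + 20*(4) = 20 = 20 ✓

p = -4, q = 4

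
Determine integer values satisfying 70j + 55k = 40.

Step 1: Check solvability.
gcd(70, 55) = 5
Since 5 divides 40, solutions exist.

Step 2: Apply extended Euclidean algorithm to find gcd.
We find integers such that 70*x0 + 55*y0 = 5

Step 3: Scale the particular solution.
Multiply by 40/5 = 8:
j = 32, k = -40

Step 4: Verify.
70*(32) + 55*(-40) = 40 = 40 ✓

j = 32, k = -40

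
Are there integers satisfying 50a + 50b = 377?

Step 1: Compute gcd(50, 50).
gcd(50, 50) = 50

Step 2: Check divisibility.
Does 50 divide 377? 377 = 50 x 7 + 27, so no.

By the theorem on linear Diophantine equations, 50a + 50b = 377 has integer solutions if and only if gcd(50, 50) divides 377. Since 50 does not divide 377, no solutions exist.

No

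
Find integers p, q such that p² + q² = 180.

We need to find integers p, q > 0 such that p² + q² = 180.
Trying p = 6: q² = 180 - 6² = 180 - 36 = 144
q = 12
Check: 6² + 12² = 36 + 144 = 180 ✓

180 = 6² + 12²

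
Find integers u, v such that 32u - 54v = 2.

Step 1: Check solvability.
gcd(32, 54) = 2
Since 2 divides 2, solutions exist.

Step 2: Apply extended Euclidean algorithm to find gcd.
We find integers such that 32*x0 + 54*y0 = 2

Step 3: Scale the particular solution.
Multiply by 2/2 = 1:
u = -5, v = -3

Step 4: Verify.
32*(-5) - 54*(-3) = 2 = 2 ✓

u = -5, v = -3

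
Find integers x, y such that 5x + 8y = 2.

Step 1: Check solvability.
gcd(5, 8) = 1
Since 1 divides 2, solutions exist.

Step 2: Apply extended Euclidean algorithm to find gcd.
We find integers such that 5*x0 + 8*y0 = 1

Step 3: Scale the particular solution.
Multiply by 2/1 = 2:
x = -6, y = 4

Step 4: Verify.
5*(-6) + 8*(4) = 2 = 2 ✓

x = -6, y = 4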